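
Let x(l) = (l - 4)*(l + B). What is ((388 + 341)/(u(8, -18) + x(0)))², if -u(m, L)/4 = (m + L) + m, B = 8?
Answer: 59049/64 ≈ 922.64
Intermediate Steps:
u(m, L) = -8*m - 4*L (u(m, L) = -4*((m + L) + m) = -4*((L + m) + m) = -4*(L + 2*m) = -8*m - 4*L)
x(l) = (-4 + l)*(8 + l) (x(l) = (l - 4)*(l + 8) = (-4 + l)*(8 + l))
((388 + 341)/(u(8, -18) + x(0)))² = ((388 + 341)/((-8*8 - 4*(-18)) + (-32 + 0² + 4*0)))² = (729/((-64 + 72) + (-32 + 0 + 0)))² = (729/(8 - 32))² = (729/(-24))² = (729*(-1/24))² = (-243/8)² = 59049/64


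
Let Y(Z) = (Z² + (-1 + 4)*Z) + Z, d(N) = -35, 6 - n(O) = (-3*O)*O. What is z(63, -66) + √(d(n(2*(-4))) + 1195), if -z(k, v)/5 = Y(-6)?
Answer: -60 + 2*√290 ≈ -25.941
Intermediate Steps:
n(O) = 6 + 3*O² (n(O) = 6 - (-3*O)*O = 6 - (-3)*O² = 6 + 3*O²)
Y(Z) = Z² + 4*Z (Y(Z) = (Z² + 3*Z) + Z = Z² + 4*Z)
z(k, v) = -60 (z(k, v) = -(-30)*(4 - 6) = -(-30)*(-2) = -5*12 = -60)
z(63, -66) + √(d(n(2*(-4))) + 1195) = -60 + √(-35 + 1195) = -60 + √1160 = -60 + 2*√290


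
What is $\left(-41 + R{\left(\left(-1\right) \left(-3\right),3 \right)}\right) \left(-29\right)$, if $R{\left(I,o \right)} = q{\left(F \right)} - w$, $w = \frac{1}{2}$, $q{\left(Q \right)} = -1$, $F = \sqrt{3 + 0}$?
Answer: $\frac{2465}{2} \approx 1232.5$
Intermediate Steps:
$F = \sqrt{3} \approx 1.732$
$w = \frac{1}{2} \approx 0.5$
$R{\left(I,o \right)} = - \frac{3}{2}$ ($R{\left(I,o \right)} = -1 - \frac{1}{2} = - \frac{3}{2}$)
$\left(-41 + R{\left(\left(-1\right) \left(-3\right),3 \right)}\right) \left(-29\right) = \left(-41 - \frac{3}{2}\right) \left(-29\right) = \left(- \frac{85}{2}\right) \left(-29\right) = \frac{2465}{2}$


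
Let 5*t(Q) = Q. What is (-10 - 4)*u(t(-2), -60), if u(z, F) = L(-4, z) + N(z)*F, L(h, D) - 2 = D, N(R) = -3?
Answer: -12712/5 ≈ -2542.4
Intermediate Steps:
L(h, D) = 2 + D
t(Q) = Q/5
u(z, F) = 2 + z - 3*F (u(z, F) = (2 + z) - 3*F = 2 + z - 3*F)
(-10 - 4)*u(t(-2), -60) = (-10 - 4)*(2 + (⅕)*(-2) - 3*(-60)) = -14*(2 - ⅖ + 180) = -14*908/5 = -12712/5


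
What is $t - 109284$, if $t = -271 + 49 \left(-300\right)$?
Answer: $-124255$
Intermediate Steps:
$t = -14971$ ($t = -271 - 14700 = -14971$)
$t - 109284 = -14971 - 109284 = -124255$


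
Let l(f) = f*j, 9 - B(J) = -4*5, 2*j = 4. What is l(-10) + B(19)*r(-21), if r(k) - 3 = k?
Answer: -542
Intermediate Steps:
j = 2 (j = (½)*4 = 2)
r(k) = 3 + k
B(J) = 29 (B(J) = 9 - (-4)*5 = 9 - 1*(-20) = 9 + 20 = 29)
l(f) = 2*f (l(f) = f*2 = 2*f)
l(-10) + B(19)*r(-21) = 2*(-10) + 29*(3 - 21) = -20 + 29*(-18) = -20 - 522 = -542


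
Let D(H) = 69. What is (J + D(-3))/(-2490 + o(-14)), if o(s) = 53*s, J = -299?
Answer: 115/1616 ≈ 0.071163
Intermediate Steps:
(J + D(-3))/(-2490 + o(-14)) = (-299 + 69)/(-2490 + 53*(-14)) = -230/(-2490 - 742) = -230/(-3232) = -230*(-1/3232) = 115/1616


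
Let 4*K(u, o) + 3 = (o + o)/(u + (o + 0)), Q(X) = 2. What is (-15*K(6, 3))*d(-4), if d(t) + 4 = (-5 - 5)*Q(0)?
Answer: -210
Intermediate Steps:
K(u, o) = -¾ + o/(2*(o + u)) (K(u, o) = -¾ + ((o + o)/(u + (o + 0)))/4 = -¾ + ((2*o)/(u + o))/4 = -¾ + ((2*o)/(o + u))/4 = -¾ + (2*o/(o + u))/4 = -¾ + o/(2*(o + u)))
d(t) = -24 (d(t) = -4 + (-5 - 5)*2 = -4 - 10*2 = -4 - 20 = -24)
(-15*K(6, 3))*d(-4) = -15*(-1*3 - 3*6)/(4*(3 + 6))*(-24) = -15*(-3 - 18)/(4*9)*(-24) = -15*(-21)/(4*9)*(-24) = -15*(-7/12)*(-24) = (35/4)*(-24) = -210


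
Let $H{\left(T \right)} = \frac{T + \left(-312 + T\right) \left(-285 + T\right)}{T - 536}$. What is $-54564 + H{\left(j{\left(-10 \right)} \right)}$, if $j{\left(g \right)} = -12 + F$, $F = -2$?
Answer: $- \frac{273706}{5} \approx -54741.0$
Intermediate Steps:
$j{\left(g \right)} = -14$ ($j{\left(g \right)} = -12 - 2 = -14$)
$H{\left(T \right)} = \frac{T + \left(-312 + T\right) \left(-285 + T\right)}{-536 + T}$
$-54564 + H{\left(j{\left(-10 \right)} \right)} = -54564 + \frac{88920 + \left(-14\right)^{2} - -8344}{-536 - 14} = -54564 + \frac{88920 + 196 + 8344}{-550} = -54564 - \frac{886}{5} = - \frac{273706}{5}$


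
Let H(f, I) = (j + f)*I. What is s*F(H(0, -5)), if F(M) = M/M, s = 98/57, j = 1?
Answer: 98/57 ≈ 1.7193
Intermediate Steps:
H(f, I) = I*(1 + f) (H(f, I) = (1 + f)*I = I*(1 + f))
s = 98/57 (s = 98*(1/57) = 98/57 ≈ 1.7193)
F(M) = 1
s*F(H(0, -5)) = (98/57)*1 = 98/57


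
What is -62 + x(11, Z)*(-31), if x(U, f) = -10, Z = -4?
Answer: 248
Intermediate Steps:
-62 + x(11, Z)*(-31) = -62 - 10*(-31) = -62 + 310 = 248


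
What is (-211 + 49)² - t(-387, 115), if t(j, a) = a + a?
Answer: 26014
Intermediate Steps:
t(j, a) = 2*a
(-211 + 49)² - t(-387, 115) = (-211 + 49)² - 2*115 = (-162)² - 1*230 = 26244 - 230 = 26014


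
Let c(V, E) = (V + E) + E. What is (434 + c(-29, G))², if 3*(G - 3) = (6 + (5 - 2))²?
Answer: 216225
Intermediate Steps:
G = 30 (G = 3 + (6 + (5 - 2))²/3 = 3 + (6 + 3)²/3 = 3 + (⅓)*9² = 3 + (⅓)*81 = 3 + 27 = 30)
c(V, E) = V + 2*E (c(V, E) = (E + V) + E = V + 2*E)
(434 + c(-29, G))² = (434 + (-29 + 2*30))² = (434 + (-29 + 60))² = (434 + 31)² = 465² = 216225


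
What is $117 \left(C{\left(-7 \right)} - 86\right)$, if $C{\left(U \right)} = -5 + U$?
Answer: $-11466$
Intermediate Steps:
$117 \left(C{\left(-7 \right)} - 86\right) = 117 \left(\left(-5 - 7\right) - 86\right) = 117 \left(-12 - 86\right) = 117 \left(-98\right) = -11466$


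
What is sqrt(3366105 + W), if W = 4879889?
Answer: sqrt(8245994) ≈ 2871.6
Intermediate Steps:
sqrt(3366105 + W) = sqrt(3366105 + 4879889) = sqrt(8245994)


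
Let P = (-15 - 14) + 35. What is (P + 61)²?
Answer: 4489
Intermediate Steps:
P = 6 (P = -29 + 35 = 6)
(P + 61)² = (6 + 61)² = 67² = 4489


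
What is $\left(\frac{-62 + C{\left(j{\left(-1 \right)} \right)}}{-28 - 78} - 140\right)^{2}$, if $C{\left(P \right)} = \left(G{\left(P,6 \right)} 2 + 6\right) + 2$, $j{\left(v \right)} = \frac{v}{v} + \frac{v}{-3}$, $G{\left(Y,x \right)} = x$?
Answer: $\frac{54745201}{2809} \approx 19489.0$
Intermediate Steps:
$j{\left(v \right)} = 1 - \frac{v}{3}$ ($j{\left(v \right)} = 1 + v \left(- \frac{1}{3}\right) = 1 - \frac{v}{3}$)
$C{\left(P \right)} = 20$ ($C{\left(P \right)} = \left(6 \cdot 2 + 6\right) + 2 = \left(12 + 6\right) + 2 = 18 + 2 = 20$)
$\left(\frac{-62 + C{\left(j{\left(-1 \right)} \right)}}{-28 - 78} - 140\right)^{2} = \left(\frac{-62 + 20}{-28 - 78} - 140\right)^{2} = \left(- \frac{42}{-106} - 140\right)^{2} = \left(\left(-42\right) \left(- \frac{1}{106}\right) - 140\right)^{2} = \left(\frac{21}{53} - 140\right)^{2} = \left(- \frac{7399}{53}\right)^{2} = \frac{54745201}{2809}$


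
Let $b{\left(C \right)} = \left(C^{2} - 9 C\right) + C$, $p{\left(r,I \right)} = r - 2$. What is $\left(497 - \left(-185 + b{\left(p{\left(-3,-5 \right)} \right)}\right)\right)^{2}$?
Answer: $380689$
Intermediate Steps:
$p{\left(r,I \right)} = -2 + r$
$b{\left(C \right)} = C^{2} - 8 C$
$\left(497 - \left(-185 + b{\left(p{\left(-3,-5 \right)} \right)}\right)\right)^{2} = \left(497 + \left(185 - \left(-2 - 3\right) \left(-8 - 5\right)\right)\right)^{2} = \left(497 + \left(185 - - 5 \left(-8 - 5\right)\right)\right)^{2} = \left(497 + \left(185 - \left(-5\right) \left(-13\right)\right)\right)^{2} = \left(497 + \left(185 - 65\right)\right)^{2} = \left(497 + 120\right)^{2} = 617^{2} = 380689$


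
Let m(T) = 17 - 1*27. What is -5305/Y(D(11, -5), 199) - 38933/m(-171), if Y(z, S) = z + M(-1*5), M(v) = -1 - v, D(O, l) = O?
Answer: 106189/30 ≈ 3539.6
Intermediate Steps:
m(T) = -10 (m(T) = 17 - 27 = -10)
Y(z, S) = 4 + z (Y(z, S) = z + (-1 - (-1)*5) = z + (-1 - 1*(-5)) = z + (-1 + 5) = z + 4 = 4 + z)
-5305/Y(D(11, -5), 199) - 38933/m(-171) = -5305/(4 + 11) - 38933/(-10) = -5305/15 - 38933*(-⅒) = -5305*1/15 + 38933/10 = -1061/3 + 38933/10 = 106189/30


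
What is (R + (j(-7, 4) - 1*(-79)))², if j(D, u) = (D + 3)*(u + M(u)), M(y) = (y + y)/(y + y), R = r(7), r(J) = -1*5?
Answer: 2916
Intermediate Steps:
r(J) = -5
R = -5
M(y) = 1 (M(y) = (2*y)/((2*y)) = (2*y)*(1/(2*y)) = 1)
j(D, u) = (1 + u)*(3 + D) (j(D, u) = (D + 3)*(u + 1) = (3 + D)*(1 + u) = (1 + u)*(3 + D))
(R + (j(-7, 4) - 1*(-79)))² = (-5 + ((3 - 7 + 3*4 - 7*4) - 1*(-79)))² = (-5 + ((3 - 7 + 12 - 28) + 79))² = (-5 + (-20 + 79))² = (-5 + 59)² = 54² = 2916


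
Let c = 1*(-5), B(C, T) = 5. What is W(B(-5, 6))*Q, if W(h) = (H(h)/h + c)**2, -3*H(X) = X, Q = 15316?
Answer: 3920896/9 ≈ 4.3566e+5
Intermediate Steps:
H(X) = -X/3
c = -5
W(h) = 256/9 (W(h) = ((-h/3)/h - 5)**2 = (-1/3 - 5)**2 = (-16/3)**2 = 256/9)
W(B(-5, 6))*Q = (256/9)*15316 = 3920896/9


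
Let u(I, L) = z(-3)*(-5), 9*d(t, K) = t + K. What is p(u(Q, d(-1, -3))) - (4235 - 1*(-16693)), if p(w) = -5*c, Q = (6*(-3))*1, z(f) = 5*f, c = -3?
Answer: -20913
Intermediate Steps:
d(t, K) = K/9 + t/9 (d(t, K) = (t + K)/9 = (K + t)/9 = K/9 + t/9)
Q = -18 (Q = -18*1 = -18)
u(I, L) = 75 (u(I, L) = (5*(-3))*(-5) = -15*(-5) = 75)
p(w) = 15 (p(w) = -5*(-3) = 15)
p(u(Q, d(-1, -3))) - (4235 - 1*(-16693)) = 15 - (4235 - 1*(-16693)) = 15 - (4235 + 16693) = 15 - 1*20928 = 15 - 20928 = -20913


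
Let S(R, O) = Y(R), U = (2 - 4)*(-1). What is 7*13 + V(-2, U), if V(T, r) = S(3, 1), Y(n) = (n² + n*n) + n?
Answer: 112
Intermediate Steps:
U = 2 (U = -2*(-1) = 2)
Y(n) = n + 2*n² (Y(n) = (n² + n²) + n = 2*n² + n = n + 2*n²)
S(R, O) = R*(1 + 2*R)
V(T, r) = 21 (V(T, r) = 3*(1 + 2*3) = 3*(1 + 6) = 3*7 = 21)
7*13 + V(-2, U) = 7*13 + 21 = 91 + 21 = 112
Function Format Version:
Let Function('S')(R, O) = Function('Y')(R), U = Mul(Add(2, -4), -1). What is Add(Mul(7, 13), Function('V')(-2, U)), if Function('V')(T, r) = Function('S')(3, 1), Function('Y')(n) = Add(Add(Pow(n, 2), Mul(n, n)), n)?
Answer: 112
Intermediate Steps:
U = 2 (U = Mul(-2, -1) = 2)
Function('Y')(n) = Add(n, Mul(2, Pow(n, 2))) (Function('Y')(n) = Add(Add(Pow(n, 2), Pow(n, 2)), n) = Add(Mul(2, Pow(n, 2)), n) = Add(n, Mul(2, Pow(n, 2))))
Function('S')(R, O) = Mul(R, Add(1, Mul(2, R)))
Function('V')(T, r) = 21 (Function('V')(T, r) = Mul(3, Add(1, Mul(2, 3))) = Mul(3, Add(1, 6)) = Mul(3, 7) = 21)
Add(Mul(7, 13), Function('V')(-2, U)) = Add(Mul(7, 13), 21) = Add(91, 21) = 112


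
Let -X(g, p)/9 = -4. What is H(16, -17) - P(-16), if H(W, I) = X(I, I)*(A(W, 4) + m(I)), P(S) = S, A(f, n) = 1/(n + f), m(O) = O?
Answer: -2971/5 ≈ -594.20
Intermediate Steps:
A(f, n) = 1/(f + n)
X(g, p) = 36 (X(g, p) = -9*(-4) = 36)
H(W, I) = 36*I + 36/(4 + W) (H(W, I) = 36*(1/(W + 4) + I) = 36*(1/(4 + W) + I) = 36*(I + 1/(4 + W)) = 36*I + 36/(4 + W))
H(16, -17) - P(-16) = 36*(1 - 17*(4 + 16))/(4 + 16) - 1*(-16) = 36*(1 - 17*20)/20 + 16 = 36*(1/20)*(1 - 340) + 16 = 36*(1/20)*(-339) + 16 = -3051/5 + 16 = -2971/5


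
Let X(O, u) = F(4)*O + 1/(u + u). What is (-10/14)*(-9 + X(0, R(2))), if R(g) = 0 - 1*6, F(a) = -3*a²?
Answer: 545/84 ≈ 6.4881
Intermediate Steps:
R(g) = -6 (R(g) = 0 - 6 = -6)
X(O, u) = 1/(2*u) - 48*O (X(O, u) = (-3*4²)*O + 1/(u + u) = (-3*16)*O + 1/(2*u) = -48*O + 1/(2*u) = 1/(2*u) - 48*O)
(-10/14)*(-9 + X(0, R(2))) = (-10/14)*(-9 + ((½)/(-6) - 48*0)) = (-10*1/14)*(-9 + ((½)*(-⅙) + 0)) = -5*(-9 + (-1/12 + 0))/7 = -5*(-9 - 1/12)/7 = -5/7*(-109/12) = 545/84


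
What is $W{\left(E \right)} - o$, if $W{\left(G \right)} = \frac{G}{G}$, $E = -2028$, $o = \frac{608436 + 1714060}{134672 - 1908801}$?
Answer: $\frac{4096625}{1774129} \approx 2.3091$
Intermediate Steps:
$o = - \frac{2322496}{1774129}$ ($o = \frac{2322496}{-1774129} = 2322496 \left(- \frac{1}{1774129}\right) = - \frac{2322496}{1774129} \approx -1.3091$)
$W{\left(G \right)} = 1$
$W{\left(E \right)} - o = 1 - - \frac{2322496}{1774129} = 1 + \frac{2322496}{1774129} = \frac{4096625}{1774129}$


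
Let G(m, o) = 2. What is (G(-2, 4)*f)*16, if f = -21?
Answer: -672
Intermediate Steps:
(G(-2, 4)*f)*16 = (2*(-21))*16 = -42*16 = -672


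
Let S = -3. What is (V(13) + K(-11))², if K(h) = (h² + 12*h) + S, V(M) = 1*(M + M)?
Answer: 144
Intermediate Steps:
V(M) = 2*M (V(M) = 1*(2*M) = 2*M)
K(h) = -3 + h² + 12*h (K(h) = (h² + 12*h) - 3 = -3 + h² + 12*h)
(V(13) + K(-11))² = (2*13 + (-3 + (-11)² + 12*(-11)))² = (26 + (-3 + 121 - 132))² = (26 - 14)² = 12² = 144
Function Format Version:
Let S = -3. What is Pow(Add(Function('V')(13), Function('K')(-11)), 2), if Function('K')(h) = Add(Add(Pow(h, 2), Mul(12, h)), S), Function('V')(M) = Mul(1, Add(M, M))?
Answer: 144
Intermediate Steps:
Function('V')(M) = Mul(2, M) (Function('V')(M) = Mul(1, Mul(2, M)) = Mul(2, M))
Function('K')(h) = Add(-3, Pow(h, 2), Mul(12, h)) (Function('K')(h) = Add(Add(Pow(h, 2), Mul(12, h)), -3) = Add(-3, Pow(h, 2), Mul(12, h)))
Pow(Add(Function('V')(13), Function('K')(-11)), 2) = Pow(Add(Mul(2, 13), Add(-3, Pow(-11, 2), Mul(12, -11))), 2) = Pow(Add(26, Add(-3, 121, -132)), 2) = Pow(Add(26, -14), 2) = Pow(12, 2) = 144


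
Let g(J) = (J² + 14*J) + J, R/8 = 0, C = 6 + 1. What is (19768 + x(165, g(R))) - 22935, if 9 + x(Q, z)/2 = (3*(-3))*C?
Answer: -3311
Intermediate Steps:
C = 7
R = 0 (R = 8*0 = 0)
g(J) = J² + 15*J
x(Q, z) = -144 (x(Q, z) = -18 + 2*((3*(-3))*7) = -18 + 2*(-9*7) = -18 + 2*(-63) = -18 - 126 = -144)
(19768 + x(165, g(R))) - 22935 = (19768 - 144) - 22935 = 19624 - 22935 = -3311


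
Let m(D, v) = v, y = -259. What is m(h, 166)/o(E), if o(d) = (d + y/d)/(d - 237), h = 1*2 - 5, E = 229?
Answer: -152056/26091 ≈ -5.8279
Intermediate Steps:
h = -3 (h = 2 - 5 = -3)
o(d) = (d - 259/d)/(-237 + d) (o(d) = (d - 259/d)/(d - 237) = (d - 259/d)/(-237 + d))
m(h, 166)/o(E) = 166/(((-259 + 229**2)/(229*(-237 + 229)))) = 166/(((1/229)*(-259 + 52441)/(-8))) = 166/(((1/229)*(-1/8)*52182)) = 166/(-26091/916) = 166*(-916/26091) = -152056/26091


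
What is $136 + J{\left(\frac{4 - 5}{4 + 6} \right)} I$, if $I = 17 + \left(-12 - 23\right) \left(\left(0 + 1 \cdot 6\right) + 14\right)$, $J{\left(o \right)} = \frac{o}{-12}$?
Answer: $\frac{15637}{120} \approx 130.31$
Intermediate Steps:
$J{\left(o \right)} = - \frac{o}{12}$ ($J{\left(o \right)} = o \left(- \frac{1}{12}\right) = - \frac{o}{12}$)
$I = -683$ ($I = 17 - 35 \left(\left(0 + 6\right) + 14\right) = 17 - 35 \left(6 + 14\right) = 17 - 700 = -683$)
$136 + J{\left(\frac{4 - 5}{4 + 6} \right)} I = 136 + - \frac{\left(4 - 5\right) \frac{1}{4 + 6}}{12} \left(-683\right) = 136 + - \frac{\left(-1\right) \frac{1}{10}}{12} \left(-683\right) = 136 + \left(- \frac{1}{12}\right) \left(- \frac{1}{10}\right) \left(-683\right) = 136 + \frac{1}{120} \left(-683\right) = 136 - \frac{683}{120} = \frac{15637}{120}$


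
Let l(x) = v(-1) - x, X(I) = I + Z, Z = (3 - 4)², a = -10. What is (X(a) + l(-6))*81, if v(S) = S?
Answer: -324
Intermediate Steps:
Z = 1 (Z = (-1)² = 1)
X(I) = 1 + I (X(I) = I + 1 = 1 + I)
l(x) = -1 - x
(X(a) + l(-6))*81 = ((1 - 10) + (-1 - 1*(-6)))*81 = (-9 + (-1 + 6))*81 = (-9 + 5)*81 = -4*81 = -324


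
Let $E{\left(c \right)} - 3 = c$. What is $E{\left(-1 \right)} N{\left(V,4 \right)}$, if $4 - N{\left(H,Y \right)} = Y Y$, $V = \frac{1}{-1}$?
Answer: $-24$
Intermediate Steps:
$E{\left(c \right)} = 3 + c$
$V = -1$
$N{\left(H,Y \right)} = 4 - Y^{2}$ ($N{\left(H,Y \right)} = 4 - Y Y = 4 - Y^{2}$)
$E{\left(-1 \right)} N{\left(V,4 \right)} = \left(3 - 1\right) \left(4 - 4^{2}\right) = 2 \left(4 - 16\right) = 2 \left(-12\right) = -24$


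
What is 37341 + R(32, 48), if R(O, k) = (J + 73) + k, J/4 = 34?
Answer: 37598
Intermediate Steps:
J = 136 (J = 4*34 = 136)
R(O, k) = 209 + k (R(O, k) = (136 + 73) + k = 209 + k)
37341 + R(32, 48) = 37341 + (209 + 48) = 37341 + 257 = 37598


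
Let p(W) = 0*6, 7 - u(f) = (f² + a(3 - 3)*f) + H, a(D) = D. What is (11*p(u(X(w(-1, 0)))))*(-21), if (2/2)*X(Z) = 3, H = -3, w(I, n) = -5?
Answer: 0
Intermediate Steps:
X(Z) = 3
u(f) = 10 - f² (u(f) = 7 - ((f² + (3 - 3)*f) - 3) = 7 - ((f² + 0*f) - 3) = 7 - ((f² + 0) - 3) = 7 - (f² - 3) = 7 - (-3 + f²) = 7 + (3 - f²) = 10 - f²)
p(W) = 0
(11*p(u(X(w(-1, 0)))))*(-21) = (11*0)*(-21) = 0*(-21) = 0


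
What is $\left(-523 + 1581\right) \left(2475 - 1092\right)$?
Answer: $1463214$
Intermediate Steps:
$\left(-523 + 1581\right) \left(2475 - 1092\right) = 1058 \cdot 1383 = 1463214$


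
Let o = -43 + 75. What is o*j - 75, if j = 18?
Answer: 501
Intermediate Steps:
o = 32
o*j - 75 = 32*18 - 75 = 576 - 75 = 501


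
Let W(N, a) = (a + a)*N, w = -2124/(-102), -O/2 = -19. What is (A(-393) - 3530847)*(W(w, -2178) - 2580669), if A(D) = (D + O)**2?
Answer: 154624533200334/17 ≈ 9.0956e+12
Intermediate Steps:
O = 38 (O = -2*(-19) = 38)
w = 354/17 (w = -2124*(-1/102) = 354/17 ≈ 20.824)
A(D) = (38 + D)**2 (A(D) = (D + 38)**2 = (38 + D)**2)
W(N, a) = 2*N*a (W(N, a) = (2*a)*N = 2*N*a)
(A(-393) - 3530847)*(W(w, -2178) - 2580669) = ((38 - 393)**2 - 3530847)*(2*(354/17)*(-2178) - 2580669) = ((-355)**2 - 3530847)*(-1542024/17 - 2580669) = (126025 - 3530847)*(-45413397/17) = -3404822*(-45413397/17) = 154624533200334/17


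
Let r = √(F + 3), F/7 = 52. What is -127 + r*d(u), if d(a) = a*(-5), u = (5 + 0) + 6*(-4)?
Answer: -127 + 95*√367 ≈ 1692.9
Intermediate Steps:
F = 364 (F = 7*52 = 364)
r = √367 (r = √(364 + 3) = √367 ≈ 19.157)
u = -19 (u = 5 - 24 = -19)
d(a) = -5*a
-127 + r*d(u) = -127 + √367*(-5*(-19)) = -127 + √367*95 = -127 + 95*√367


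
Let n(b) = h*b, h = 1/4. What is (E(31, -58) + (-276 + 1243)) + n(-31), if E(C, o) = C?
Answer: 3961/4 ≈ 990.25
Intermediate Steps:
h = 1/4 (h = 1*(1/4) = 1/4 ≈ 0.25000)
n(b) = b/4
(E(31, -58) + (-276 + 1243)) + n(-31) = (31 + (-276 + 1243)) + (1/4)*(-31) = (31 + 967) - 31/4 = 998 - 31/4 = 3961/4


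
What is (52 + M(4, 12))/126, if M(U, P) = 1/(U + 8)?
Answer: 625/1512 ≈ 0.41336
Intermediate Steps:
M(U, P) = 1/(8 + U)
(52 + M(4, 12))/126 = (52 + 1/(8 + 4))/126 = (52 + 1/12)*(1/126) = (625/12)*(1/126) = 625/1512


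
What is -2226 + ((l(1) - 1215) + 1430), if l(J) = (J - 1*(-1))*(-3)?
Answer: -2017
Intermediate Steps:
l(J) = -3 - 3*J (l(J) = (J + 1)*(-3) = (1 + J)*(-3) = -3 - 3*J)
-2226 + ((l(1) - 1215) + 1430) = -2226 + (((-3 - 3*1) - 1215) + 1430) = -2226 + (((-3 - 3) - 1215) + 1430) = -2226 + ((-6 - 1215) + 1430) = -2226 + (-1221 + 1430) = -2226 + 209 = -2017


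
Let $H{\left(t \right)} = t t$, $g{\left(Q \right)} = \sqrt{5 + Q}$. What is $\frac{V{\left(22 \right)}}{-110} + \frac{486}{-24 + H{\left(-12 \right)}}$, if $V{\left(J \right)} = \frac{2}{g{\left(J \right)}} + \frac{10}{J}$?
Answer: $\frac{9791}{2420} - \frac{\sqrt{3}}{495} \approx 4.0424$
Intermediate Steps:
$V{\left(J \right)} = \frac{2}{\sqrt{5 + J}} + \frac{10}{J}$
$H{\left(t \right)} = t^{2}$
$\frac{V{\left(22 \right)}}{-110} + \frac{486}{-24 + H{\left(-12 \right)}} = \frac{\frac{2}{\sqrt{5 + 22}} + \frac{10}{22}}{-110} + \frac{486}{-24 + \left(-12\right)^{2}} = \left(\frac{2}{3 \sqrt{3}} + 10 \cdot \frac{1}{22}\right) \left(- \frac{1}{110}\right) + \frac{486}{-24 + 144} = \left(2 \frac{\sqrt{3}}{9} + \frac{5}{11}\right) \left(- \frac{1}{110}\right) + \frac{486}{120} = \left(\frac{2 \sqrt{3}}{9} + \frac{5}{11}\right) \left(- \frac{1}{110}\right) + 486 \cdot \frac{1}{120} = \left(\frac{5}{11} + \frac{2 \sqrt{3}}{9}\right) \left(- \frac{1}{110}\right) + \frac{81}{20} = \left(- \frac{1}{242} - \frac{\sqrt{3}}{495}\right) + \frac{81}{20} = \frac{9791}{2420} - \frac{\sqrt{3}}{495}$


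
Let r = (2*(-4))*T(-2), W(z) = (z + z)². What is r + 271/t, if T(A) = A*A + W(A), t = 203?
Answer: -32209/203 ≈ -158.67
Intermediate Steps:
W(z) = 4*z² (W(z) = (2*z)² = 4*z²)
T(A) = 5*A² (T(A) = A*A + 4*A² = A² + 4*A² = 5*A²)
r = -160 (r = (2*(-4))*(5*(-2)²) = -40*4 = -8*20 = -160)
r + 271/t = -160 + 271/203 = -32209/203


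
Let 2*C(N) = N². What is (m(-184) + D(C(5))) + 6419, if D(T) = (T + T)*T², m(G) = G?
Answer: 40565/4 ≈ 10141.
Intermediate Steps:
C(N) = N²/2
D(T) = 2*T³ (D(T) = (2*T)*T² = 2*T³)
(m(-184) + D(C(5))) + 6419 = (-184 + 2*((½)*5²)³) + 6419 = (-184 + 2*((½)*25)³) + 6419 = (-184 + 2*(25/2)³) + 6419 = (-184 + 2*(15625/8)) + 6419 = (-184 + 15625/4) + 6419 = 14889/4 + 6419 = 40565/4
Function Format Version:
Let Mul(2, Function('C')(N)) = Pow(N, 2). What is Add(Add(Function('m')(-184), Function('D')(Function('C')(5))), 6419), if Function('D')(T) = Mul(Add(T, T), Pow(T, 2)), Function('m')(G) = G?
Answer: Rational(40565, 4) ≈ 10141.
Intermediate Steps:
Function('C')(N) = Mul(Rational(1, 2), Pow(N, 2))
Function('D')(T) = Mul(2, Pow(T, 3)) (Function('D')(T) = Mul(Mul(2, T), Pow(T, 2)) = Mul(2, Pow(T, 3)))
Add(Add(Function('m')(-184), Function('D')(Function('C')(5))), 6419) = Add(Add(-184, Mul(2, Pow(Mul(Rational(1, 2), Pow(5, 2)), 3))), 6419) = Add(Add(-184, Mul(2, Pow(Mul(Rational(1, 2), 25), 3))), 6419) = Add(Add(-184, Mul(2, Pow(Rational(25, 2), 3))), 6419) = Add(Add(-184, Mul(2, Rational(15625, 8))), 6419) = Add(Add(-184, Rational(15625, 4)), 6419) = Add(Rational(14889, 4), 6419) = Rational(40565, 4)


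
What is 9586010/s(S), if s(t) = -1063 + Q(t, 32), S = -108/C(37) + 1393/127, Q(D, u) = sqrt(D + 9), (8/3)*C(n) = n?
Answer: -9576494926474/1061933415 - 3834404*sqrt(67261486)/1061933415 ≈ -9047.6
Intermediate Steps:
C(n) = 3*n/8
Q(D, u) = sqrt(9 + D)
S = 14965/4699 (S = -108/((3/8)*37) + 1393/127 = -108/111/8 + 1393*(1/127) = -108*8/111 + 1393/127 = -288/37 + 1393/127 = 14965/4699 ≈ 3.1847)
s(t) = -1063 + sqrt(9 + t)
9586010/s(S) = 9586010/(-1063 + sqrt(9 + 14965/4699)) = 9586010/(-1063 + sqrt(57256/4699)) = 9586010/(-1063 + 2*sqrt(67261486)/4699)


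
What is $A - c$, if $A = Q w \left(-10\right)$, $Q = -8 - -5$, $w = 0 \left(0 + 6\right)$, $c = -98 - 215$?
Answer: $313$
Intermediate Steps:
$c = -313$ ($c = -98 - 215 = -313$)
$w = 0$ ($w = 0 \cdot 6 = 0$)
$Q = -3$ ($Q = -8 + 5 = -3$)
$A = 0$ ($A = \left(-3\right) 0 \left(-10\right) = 0 \left(-10\right) = 0$)
$A - c = 0 - -313 = 0 + 313 = 313$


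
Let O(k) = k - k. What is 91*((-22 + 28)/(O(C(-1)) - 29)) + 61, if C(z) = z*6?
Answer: 1223/29 ≈ 42.172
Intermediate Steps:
C(z) = 6*z
O(k) = 0
91*((-22 + 28)/(O(C(-1)) - 29)) + 61 = 91*((-22 + 28)/(0 - 29)) + 61 = 91*(6/(-29)) + 61 = 91*(6*(-1/29)) + 61 = 91*(-6/29) + 61 = -546/29 + 61 = 1223/29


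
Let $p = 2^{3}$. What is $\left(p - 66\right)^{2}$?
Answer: $3364$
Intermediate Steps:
$p = 8$
$\left(p - 66\right)^{2} = \left(8 - 66\right)^{2} = \left(-58\right)^{2} = 3364$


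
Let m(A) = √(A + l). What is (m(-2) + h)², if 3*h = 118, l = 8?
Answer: 13978/9 + 236*√6/3 ≈ 1745.8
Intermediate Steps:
h = 118/3 (h = (⅓)*118 = 118/3 ≈ 39.333)
m(A) = √(8 + A) (m(A) = √(A + 8) = √(8 + A))
(m(-2) + h)² = (√(8 - 2) + 118/3)² = (√6 + 118/3)² = (118/3 + √6)²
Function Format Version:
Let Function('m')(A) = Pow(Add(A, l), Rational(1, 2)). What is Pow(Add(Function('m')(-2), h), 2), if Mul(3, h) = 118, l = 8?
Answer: Add(Rational(13978, 9), Mul(Rational(236, 3), Pow(6, Rational(1, 2)))) ≈ 1745.8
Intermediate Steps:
h = Rational(118, 3) (h = Mul(Rational(1, 3), 118) = Rational(118, 3) ≈ 39.333)
Function('m')(A) = Pow(Add(8, A), Rational(1, 2)) (Function('m')(A) = Pow(Add(A, 8), Rational(1, 2)) = Pow(Add(8, A), Rational(1, 2)))
Pow(Add(Function('m')(-2), h), 2) = Pow(Add(Pow(Add(8, -2), Rational(1, 2)), Rational(118, 3)), 2) = Pow(Add(Pow(6, Rational(1, 2)), Rational(118, 3)), 2) = Pow(Add(Rational(118, 3), Pow(6, Rational(1, 2))), 2)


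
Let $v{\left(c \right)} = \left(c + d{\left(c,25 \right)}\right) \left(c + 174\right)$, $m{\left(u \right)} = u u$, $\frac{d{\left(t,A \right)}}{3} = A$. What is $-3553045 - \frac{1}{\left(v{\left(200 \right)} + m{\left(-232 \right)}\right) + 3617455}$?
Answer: $- \frac{13409650172806}{3774129} \approx -3.553 \cdot 10^{6}$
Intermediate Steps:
$d{\left(t,A \right)} = 3 A$
$m{\left(u \right)} = u^{2}$
$v{\left(c \right)} = \left(75 + c\right) \left(174 + c\right)$ ($v{\left(c \right)} = \left(c + 3 \cdot 25\right) \left(c + 174\right) = \left(c + 75\right) \left(174 + c\right) = \left(75 + c\right) \left(174 + c\right)$)
$-3553045 - \frac{1}{\left(v{\left(200 \right)} + m{\left(-232 \right)}\right) + 3617455} = -3553045 - \frac{1}{\left(\left(13050 + 200^{2} + 249 \cdot 200\right) + \left(-232\right)^{2}\right) + 3617455} = -3553045 - \frac{1}{\left(\left(13050 + 40000 + 49800\right) + 53824\right) + 3617455} = -3553045 - \frac{1}{\left(102850 + 53824\right) + 3617455} = -3553045 - \frac{1}{156674 + 3617455} = -3553045 - \frac{1}{3774129} = - \frac{13409650172806}{3774129}$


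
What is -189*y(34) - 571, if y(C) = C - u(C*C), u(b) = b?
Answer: 211487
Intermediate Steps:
y(C) = C - C**2 (y(C) = C - C*C = C - C**2)
-189*y(34) - 571 = -6426*(1 - 1*34) - 571 = -6426*(1 - 34) - 571 = -6426*(-33) - 571 = -189*(-1122) - 571 = 212058 - 571 = 211487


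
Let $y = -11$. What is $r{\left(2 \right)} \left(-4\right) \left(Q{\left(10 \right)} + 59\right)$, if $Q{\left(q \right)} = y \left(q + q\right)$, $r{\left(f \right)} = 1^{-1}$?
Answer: $644$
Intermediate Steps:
$r{\left(f \right)} = 1$
$Q{\left(q \right)} = - 22 q$ ($Q{\left(q \right)} = - 11 \left(q + q\right) = - 11 \cdot 2 q = - 22 q$)
$r{\left(2 \right)} \left(-4\right) \left(Q{\left(10 \right)} + 59\right) = 1 \left(-4\right) \left(\left(-22\right) 10 + 59\right) = - 4 \left(-220 + 59\right) = \left(-4\right) \left(-161\right) = 644$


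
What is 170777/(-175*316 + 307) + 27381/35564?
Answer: -4567749895/1955771052 ≈ -2.3355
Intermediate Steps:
170777/(-175*316 + 307) + 27381/35564 = 170777/(-55300 + 307) + 27381*(1/35564) = 170777/(-54993) + 27381/35564 = 170777*(-1/54993) + 27381/35564 = -170777/54993 + 27381/35564 = -4567749895/1955771052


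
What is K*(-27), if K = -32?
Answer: 864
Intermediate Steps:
K*(-27) = -32*(-27) = 864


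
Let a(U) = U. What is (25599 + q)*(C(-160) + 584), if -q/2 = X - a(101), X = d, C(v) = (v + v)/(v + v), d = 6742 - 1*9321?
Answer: 18111015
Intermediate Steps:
d = -2579 (d = 6742 - 9321 = -2579)
C(v) = 1 (C(v) = (2*v)/((2*v)) = (2*v)*(1/(2*v)) = 1)
X = -2579
q = 5360 (q = -2*(-2579 - 1*101) = -2*(-2579 - 101) = -2*(-2680) = 5360)
(25599 + q)*(C(-160) + 584) = (25599 + 5360)*(1 + 584) = 30959*585 = 18111015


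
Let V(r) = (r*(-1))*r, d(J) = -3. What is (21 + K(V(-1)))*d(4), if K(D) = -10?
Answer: -33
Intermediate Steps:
V(r) = -r² (V(r) = (-r)*r = -r²)
(21 + K(V(-1)))*d(4) = (21 - 10)*(-3) = 11*(-3) = -33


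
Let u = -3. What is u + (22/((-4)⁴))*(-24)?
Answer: -81/16 ≈ -5.0625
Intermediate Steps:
u + (22/((-4)⁴))*(-24) = -3 + (22/((-4)⁴))*(-24) = -3 + (22/256)*(-24) = -3 + (22*(1/256))*(-24) = -3 + (11/128)*(-24) = -3 - 33/16 = -81/16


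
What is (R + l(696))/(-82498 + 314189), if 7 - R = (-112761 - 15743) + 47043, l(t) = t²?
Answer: 565884/231691 ≈ 2.4424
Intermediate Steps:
R = 81468 (R = 7 - ((-112761 - 15743) + 47043) = 7 - (-128504 + 47043) = 7 - 1*(-81461) = 7 + 81461 = 81468)
(R + l(696))/(-82498 + 314189) = (81468 + 696²)/(-82498 + 314189) = (81468 + 484416)/231691 = 565884*(1/231691) = 565884/231691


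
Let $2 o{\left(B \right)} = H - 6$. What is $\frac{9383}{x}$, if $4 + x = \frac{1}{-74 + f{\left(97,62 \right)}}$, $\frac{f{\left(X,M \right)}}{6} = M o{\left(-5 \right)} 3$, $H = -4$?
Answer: $- \frac{53051482}{22617} \approx -2345.6$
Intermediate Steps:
$o{\left(B \right)} = -5$ ($o{\left(B \right)} = \frac{-4 - 6}{2} = \frac{1}{2} \left(-10\right) = -5$)
$f{\left(X,M \right)} = - 90 M$ ($f{\left(X,M \right)} = 6 M \left(-5\right) 3 = 6 - 5 M 3 = 6 \left(- 15 M\right) = - 90 M$)
$x = - \frac{22617}{5654}$ ($x = -4 + \frac{1}{-74 - 5580} = -4 + \frac{1}{-5654} = -4 - \frac{1}{5654} = - \frac{22617}{5654} \approx -4.0002$)
$\frac{9383}{x} = \frac{9383}{- \frac{22617}{5654}} = 9383 \left(- \frac{5654}{22617}\right) = - \frac{53051482}{22617}$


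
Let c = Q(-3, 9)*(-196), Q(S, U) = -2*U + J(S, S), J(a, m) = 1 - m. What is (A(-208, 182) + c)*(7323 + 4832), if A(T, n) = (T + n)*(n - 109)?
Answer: 10283130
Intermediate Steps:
Q(S, U) = 1 - S - 2*U (Q(S, U) = -2*U + (1 - S) = 1 - S - 2*U)
c = 2744 (c = (1 - 1*(-3) - 2*9)*(-196) = (1 + 3 - 18)*(-196) = -14*(-196) = 2744)
A(T, n) = (-109 + n)*(T + n) (A(T, n) = (T + n)*(-109 + n) = (-109 + n)*(T + n))
(A(-208, 182) + c)*(7323 + 4832) = ((182² - 109*(-208) - 109*182 - 208*182) + 2744)*(7323 + 4832) = ((33124 + 22672 - 19838 - 37856) + 2744)*12155 = (-1898 + 2744)*12155 = 846*12155 = 10283130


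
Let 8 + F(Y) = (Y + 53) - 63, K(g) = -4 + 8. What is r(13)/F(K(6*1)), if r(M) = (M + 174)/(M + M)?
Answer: -187/364 ≈ -0.51374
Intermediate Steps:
K(g) = 4
F(Y) = -18 + Y (F(Y) = -8 + ((Y + 53) - 63) = -8 + ((53 + Y) - 63) = -8 + (-10 + Y) = -18 + Y)
r(M) = (174 + M)/(2*M) (r(M) = (174 + M)/((2*M)) = (174 + M)*(1/(2*M)) = (174 + M)/(2*M))
r(13)/F(K(6*1)) = ((½)*(174 + 13)/13)/(-18 + 4) = ((½)*(1/13)*187)/(-14) = (187/26)*(-1/14) = -187/364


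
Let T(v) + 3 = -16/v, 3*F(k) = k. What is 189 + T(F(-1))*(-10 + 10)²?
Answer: 189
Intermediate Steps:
F(k) = k/3
T(v) = -3 - 16/v
189 + T(F(-1))*(-10 + 10)² = 189 + (-3 - 16/((⅓)*(-1)))*(-10 + 10)² = 189 + (-3 - 16/(-⅓))*0² = 189 + (-3 - 16*(-3))*0 = 189 + (-3 + 48)*0 = 189 + 45*0 = 189 + 0 = 189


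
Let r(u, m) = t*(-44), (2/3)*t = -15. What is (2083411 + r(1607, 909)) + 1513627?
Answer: 3598028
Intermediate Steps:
t = -45/2 (t = (3/2)*(-15) = -45/2 ≈ -22.500)
r(u, m) = 990 (r(u, m) = -45/2*(-44) = 990)
(2083411 + r(1607, 909)) + 1513627 = (2083411 + 990) + 1513627 = 2084401 + 1513627 = 3598028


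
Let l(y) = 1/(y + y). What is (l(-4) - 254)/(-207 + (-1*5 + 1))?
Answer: 2033/1688 ≈ 1.2044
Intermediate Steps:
l(y) = 1/(2*y)
(l(-4) - 254)/(-207 + (-1*5 + 1)) = ((1/2)/(-4) - 254)/(-207 + (-1*5 + 1)) = ((1/2)*(-1/4) - 254)/(-207 + (-5 + 1)) = (-1/8 - 254)/(-207 - 4) = -2033/8/(-211) = -2033/8*(-1/211) = 2033/1688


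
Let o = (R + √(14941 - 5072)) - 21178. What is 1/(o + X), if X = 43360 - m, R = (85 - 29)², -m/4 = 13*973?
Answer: 75914/5762925527 - √9869/5762925527 ≈ 1.3156e-5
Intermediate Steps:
m = -50596 (m = -52*973 = -4*12649 = -50596)
R = 3136 (R = 56² = 3136)
o = -18042 + √9869 (o = (3136 + √(14941 - 5072)) - 21178 = (3136 + √9869) - 21178 = -18042 + √9869 ≈ -17943.)
X = 93956 (X = 43360 - 1*(-50596) = 43360 + 50596 = 93956)
1/(o + X) = 1/((-18042 + √9869) + 93956) = 1/(75914 + √9869)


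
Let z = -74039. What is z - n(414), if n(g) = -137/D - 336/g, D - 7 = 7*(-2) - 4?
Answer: -56204438/759 ≈ -74051.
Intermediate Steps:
D = -11 (D = 7 + (7*(-2) - 4) = 7 + (-14 - 4) = 7 - 18 = -11)
n(g) = 137/11 - 336/g (n(g) = -137/(-11) - 336/g = -137*(-1/11) - 336/g = 137/11 - 336/g)
z - n(414) = -74039 - (137/11 - 336/414) = -74039 - (137/11 - 336*1/414) = -74039 - (137/11 - 56/69) = -74039 - 1*8837/759 = -74039 - 8837/759 = -56204438/759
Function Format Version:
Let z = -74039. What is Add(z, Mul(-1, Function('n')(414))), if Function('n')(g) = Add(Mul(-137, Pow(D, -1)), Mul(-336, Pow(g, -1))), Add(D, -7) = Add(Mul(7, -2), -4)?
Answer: Rational(-56204438, 759) ≈ -74051.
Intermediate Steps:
D = -11 (D = Add(7, Add(Mul(7, -2), -4)) = Add(7, Add(-14, -4)) = Add(7, -18) = -11)
Function('n')(g) = Add(Rational(137, 11), Mul(-336, Pow(g, -1))) (Function('n')(g) = Add(Mul(-137, Pow(-11, -1)), Mul(-336, Pow(g, -1))) = Add(Mul(-137, Rational(-1, 11)), Mul(-336, Pow(g, -1))) = Add(Rational(137, 11), Mul(-336, Pow(g, -1))))
Add(z, Mul(-1, Function('n')(414))) = Add(-74039, Mul(-1, Add(Rational(137, 11), Mul(-336, Pow(414, -1))))) = Add(-74039, Mul(-1, Add(Rational(137, 11), Mul(-336, Rational(1, 414))))) = Add(-74039, Mul(-1, Add(Rational(137, 11), Rational(-56, 69)))) = Add(-74039, Mul(-1, Rational(8837, 759))) = Add(-74039, Rational(-8837, 759)) = Rational(-56204438, 759)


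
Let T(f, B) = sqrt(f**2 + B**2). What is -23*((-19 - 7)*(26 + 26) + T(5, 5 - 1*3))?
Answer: 31096 - 23*sqrt(29) ≈ 30972.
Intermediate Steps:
T(f, B) = sqrt(B**2 + f**2)
-23*((-19 - 7)*(26 + 26) + T(5, 5 - 1*3)) = -23*((-19 - 7)*(26 + 26) + sqrt((5 - 1*3)**2 + 5**2)) = -23*(-26*52 + sqrt((5 - 3)**2 + 25)) = -23*(-1352 + sqrt(2**2 + 25)) = -23*(-1352 + sqrt(4 + 25)) = -23*(-1352 + sqrt(29)) = 31096 - 23*sqrt(29)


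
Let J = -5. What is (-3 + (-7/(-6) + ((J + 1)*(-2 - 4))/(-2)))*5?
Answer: -415/6 ≈ -69.167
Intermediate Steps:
(-3 + (-7/(-6) + ((J + 1)*(-2 - 4))/(-2)))*5 = (-3 + (-7/(-6) + ((-5 + 1)*(-2 - 4))/(-2)))*5 = (-3 + (-7*(-⅙) - 4*(-6)*(-½)))*5 = (-3 + (7/6 + 24*(-½)))*5 = (-3 + (7/6 - 12))*5 = (-3 - 65/6)*5 = -83/6*5 = -415/6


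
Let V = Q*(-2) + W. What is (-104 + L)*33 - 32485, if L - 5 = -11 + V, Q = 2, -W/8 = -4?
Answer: -35191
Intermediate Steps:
W = 32 (W = -8*(-4) = 32)
V = 28 (V = 2*(-2) + 32 = -4 + 32 = 28)
L = 22 (L = 5 + (-11 + 28) = 5 + 17 = 22)
(-104 + L)*33 - 32485 = (-104 + 22)*33 - 32485 = -82*33 - 32485 = -2706 - 32485 = -35191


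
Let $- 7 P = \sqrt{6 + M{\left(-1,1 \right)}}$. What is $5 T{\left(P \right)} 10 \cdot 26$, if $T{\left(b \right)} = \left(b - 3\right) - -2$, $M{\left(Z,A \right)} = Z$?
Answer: $-1300 - \frac{1300 \sqrt{5}}{7} \approx -1715.3$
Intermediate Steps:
$P = - \frac{\sqrt{5}}{7}$ ($P = - \frac{\sqrt{6 - 1}}{7} = - \frac{\sqrt{5}}{7} \approx -0.31944$)
$T{\left(b \right)} = -1 + b$ ($T{\left(b \right)} = \left(b - 3\right) + 2 = \left(-3 + b\right) + 2 = -1 + b$)
$5 T{\left(P \right)} 10 \cdot 26 = 5 \left(-1 - \frac{\sqrt{5}}{7}\right) 10 \cdot 26 = \left(-5 - \frac{5 \sqrt{5}}{7}\right) 10 \cdot 26 = \left(-50 - \frac{50 \sqrt{5}}{7}\right) 26 = -1300 - \frac{1300 \sqrt{5}}{7}$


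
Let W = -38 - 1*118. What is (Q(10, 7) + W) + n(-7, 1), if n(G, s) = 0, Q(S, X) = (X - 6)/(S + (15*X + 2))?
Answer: -18251/117 ≈ -155.99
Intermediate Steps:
Q(S, X) = (-6 + X)/(2 + S + 15*X) (Q(S, X) = (-6 + X)/(S + (2 + 15*X)) = (-6 + X)/(2 + S + 15*X))
W = -156 (W = -38 - 118 = -156)
(Q(10, 7) + W) + n(-7, 1) = ((-6 + 7)/(2 + 10 + 15*7) - 156) + 0 = (1/(2 + 10 + 105) - 156) + 0 = (1/117 - 156) + 0 = -18251/117 + 0 = -18251/117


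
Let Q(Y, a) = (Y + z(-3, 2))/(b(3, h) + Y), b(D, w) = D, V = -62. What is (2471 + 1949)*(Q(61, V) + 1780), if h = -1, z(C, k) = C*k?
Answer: 125942375/16 ≈ 7.8714e+6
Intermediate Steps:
Q(Y, a) = (-6 + Y)/(3 + Y) (Q(Y, a) = (Y - 3*2)/(3 + Y) = (Y - 6)/(3 + Y) = (-6 + Y)/(3 + Y))
(2471 + 1949)*(Q(61, V) + 1780) = (2471 + 1949)*((-6 + 61)/(3 + 61) + 1780) = 4420*(55/64 + 1780) = 4420*(113975/64) = 125942375/16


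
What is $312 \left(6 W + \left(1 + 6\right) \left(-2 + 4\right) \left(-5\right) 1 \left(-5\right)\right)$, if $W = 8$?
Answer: $124176$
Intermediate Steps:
$312 \left(6 W + \left(1 + 6\right) \left(-2 + 4\right) \left(-5\right) 1 \left(-5\right)\right) = 312 \left(6 \cdot 8 + \left(1 + 6\right) \left(-2 + 4\right) \left(-5\right) 1 \left(-5\right)\right) = 312 \left(48 + 7 \cdot 2 \left(-5\right) 1 \left(-5\right)\right) = 312 \left(48 + 14 \left(-5\right) 1 \left(-5\right)\right) = 312 \left(48 + \left(-70\right) 1 \left(-5\right)\right) = 312 \left(48 - -350\right) = 312 \left(48 + 350\right) = 312 \cdot 398 = 124176$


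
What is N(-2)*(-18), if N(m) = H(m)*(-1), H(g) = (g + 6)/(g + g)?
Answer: -18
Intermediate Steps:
H(g) = (6 + g)/(2*g) (H(g) = (6 + g)/((2*g)) = (6 + g)*(1/(2*g)) = (6 + g)/(2*g))
N(m) = -(6 + m)/(2*m) (N(m) = ((6 + m)/(2*m))*(-1) = -(6 + m)/(2*m))
N(-2)*(-18) = ((½)*(-6 - 1*(-2))/(-2))*(-18) = ((½)*(-½)*(-6 + 2))*(-18) = ((½)*(-½)*(-4))*(-18) = 1*(-18) = -18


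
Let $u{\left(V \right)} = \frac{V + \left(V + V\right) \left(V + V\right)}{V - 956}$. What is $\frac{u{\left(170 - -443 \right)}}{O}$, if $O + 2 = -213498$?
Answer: $\frac{1503689}{73230500} \approx 0.020534$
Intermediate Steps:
$O = -213500$ ($O = -2 - 213498 = -213500$)
$u{\left(V \right)} = \frac{V + 4 V^{2}}{-956 + V}$ ($u{\left(V \right)} = \frac{V + 2 V 2 V}{-956 + V} = \frac{V + 4 V^{2}}{-956 + V}$)
$\frac{u{\left(170 - -443 \right)}}{O} = \frac{\left(170 - -443\right) \frac{1}{-956 + \left(170 - -443\right)} \left(1 + 4 \left(170 - -443\right)\right)}{-213500} = \frac{\left(170 + 443\right) \left(1 + 4 \left(170 + 443\right)\right)}{-956 + \left(170 + 443\right)} \left(- \frac{1}{213500}\right) = \frac{613 \left(1 + 4 \cdot 613\right)}{-956 + 613} \left(- \frac{1}{213500}\right) = \frac{613 \left(1 + 2452\right)}{-343} \left(- \frac{1}{213500}\right) = 613 \left(- \frac{1}{343}\right) 2453 \left(- \frac{1}{213500}\right) = \left(- \frac{1503689}{343}\right) \left(- \frac{1}{213500}\right) = \frac{1503689}{73230500}$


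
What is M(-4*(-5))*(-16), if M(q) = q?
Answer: -320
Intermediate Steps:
M(-4*(-5))*(-16) = -4*(-5)*(-16) = 20*(-16) = -320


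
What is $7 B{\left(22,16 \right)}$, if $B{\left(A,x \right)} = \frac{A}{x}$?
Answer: $\frac{77}{8} \approx 9.625$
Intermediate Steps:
$7 B{\left(22,16 \right)} = 7 \cdot \frac{22}{16} = 7 \cdot 22 \cdot \frac{1}{16} = 7 \cdot \frac{11}{8} = \frac{77}{8}$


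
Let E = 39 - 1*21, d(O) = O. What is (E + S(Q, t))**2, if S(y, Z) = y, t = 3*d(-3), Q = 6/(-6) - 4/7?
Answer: 13225/49 ≈ 269.90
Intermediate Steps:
Q = -11/7 (Q = 6*(-1/6) - 4*1/7 = -1 - 4/7 = -11/7 ≈ -1.5714)
t = -9 (t = 3*(-3) = -9)
E = 18 (E = 39 - 21 = 18)
(E + S(Q, t))**2 = (18 - 11/7)**2 = (115/7)**2 = 13225/49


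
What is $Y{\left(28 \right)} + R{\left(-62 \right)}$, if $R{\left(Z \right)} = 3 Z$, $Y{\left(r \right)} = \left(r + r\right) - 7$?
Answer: $-137$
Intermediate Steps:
$Y{\left(r \right)} = -7 + 2 r$ ($Y{\left(r \right)} = 2 r - 7 = -7 + 2 r$)
$Y{\left(28 \right)} + R{\left(-62 \right)} = \left(-7 + 2 \cdot 28\right) + 3 \left(-62\right) = \left(-7 + 56\right) - 186 = 49 - 186 = -137$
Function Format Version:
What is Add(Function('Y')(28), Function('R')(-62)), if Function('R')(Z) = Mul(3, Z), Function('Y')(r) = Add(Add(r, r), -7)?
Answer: -137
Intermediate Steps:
Function('Y')(r) = Add(-7, Mul(2, r)) (Function('Y')(r) = Add(Mul(2, r), -7) = Add(-7, Mul(2, r)))
Add(Function('Y')(28), Function('R')(-62)) = Add(Add(-7, Mul(2, 28)), Mul(3, -62)) = Add(Add(-7, 56), -186) = Add(49, -186) = -137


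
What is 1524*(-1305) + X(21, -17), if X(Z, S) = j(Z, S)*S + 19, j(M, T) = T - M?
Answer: -1988155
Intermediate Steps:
X(Z, S) = 19 + S*(S - Z) (X(Z, S) = (S - Z)*S + 19 = S*(S - Z) + 19 = 19 + S*(S - Z))
1524*(-1305) + X(21, -17) = 1524*(-1305) + (19 - 17*(-17 - 1*21)) = -1988820 + (19 - 17*(-17 - 21)) = -1988820 + (19 - 17*(-38)) = -1988820 + (19 + 646) = -1988820 + 665 = -1988155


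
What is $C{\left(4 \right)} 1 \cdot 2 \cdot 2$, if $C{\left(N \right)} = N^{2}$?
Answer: $64$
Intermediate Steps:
$C{\left(4 \right)} 1 \cdot 2 \cdot 2 = 4^{2} \cdot 1 \cdot 2 \cdot 2 = 16 \cdot 1 \cdot 4 = 16 \cdot 4 = 64$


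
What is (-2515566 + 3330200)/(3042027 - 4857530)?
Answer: -814634/1815503 ≈ -0.44871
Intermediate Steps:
(-2515566 + 3330200)/(3042027 - 4857530) = 814634/(-1815503) = 814634*(-1/1815503) = -814634/1815503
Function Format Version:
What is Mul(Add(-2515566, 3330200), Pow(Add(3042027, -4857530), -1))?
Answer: Rational(-814634, 1815503) ≈ -0.44871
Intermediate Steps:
Mul(Add(-2515566, 3330200), Pow(Add(3042027, -4857530), -1)) = Mul(814634, Pow(-1815503, -1)) = Mul(814634, Rational(-1, 1815503)) = Rational(-814634, 1815503)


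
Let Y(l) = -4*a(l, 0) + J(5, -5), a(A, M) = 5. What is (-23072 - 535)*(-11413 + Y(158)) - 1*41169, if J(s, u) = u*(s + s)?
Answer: 271038012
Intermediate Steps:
J(s, u) = 2*s*u (J(s, u) = u*(2*s) = 2*s*u)
Y(l) = -70 (Y(l) = -4*5 + 2*5*(-5) = -20 - 50 = -70)
(-23072 - 535)*(-11413 + Y(158)) - 1*41169 = (-23072 - 535)*(-11413 - 70) - 1*41169 = -23607*(-11483) - 41169 = 271079181 - 41169 = 271038012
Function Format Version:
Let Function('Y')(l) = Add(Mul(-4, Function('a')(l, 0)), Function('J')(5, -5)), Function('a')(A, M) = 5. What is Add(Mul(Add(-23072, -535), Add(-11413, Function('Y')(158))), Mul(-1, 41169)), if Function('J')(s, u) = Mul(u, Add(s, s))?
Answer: 271038012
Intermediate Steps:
Function('J')(s, u) = Mul(2, s, u) (Function('J')(s, u) = Mul(u, Mul(2, s)) = Mul(2, s, u))
Function('Y')(l) = -70 (Function('Y')(l) = Add(Mul(-4, 5), Mul(2, 5, -5)) = Add(-20, -50) = -70)
Add(Mul(Add(-23072, -535), Add(-11413, Function('Y')(158))), Mul(-1, 41169)) = Add(Mul(Add(-23072, -535), Add(-11413, -70)), Mul(-1, 41169)) = Add(Mul(-23607, -11483), -41169) = Add(271079181, -41169) = 271038012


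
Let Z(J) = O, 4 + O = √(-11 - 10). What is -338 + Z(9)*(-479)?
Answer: 1578 - 479*I*√21 ≈ 1578.0 - 2195.1*I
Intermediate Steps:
O = -4 + I*√21 (O = -4 + √(-11 - 10) = -4 + √(-21) = -4 + I*√21 ≈ -4.0 + 4.5826*I)
Z(J) = -4 + I*√21
-338 + Z(9)*(-479) = -338 + (-4 + I*√21)*(-479) = -338 + (1916 - 479*I*√21) = 1578 - 479*I*√21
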